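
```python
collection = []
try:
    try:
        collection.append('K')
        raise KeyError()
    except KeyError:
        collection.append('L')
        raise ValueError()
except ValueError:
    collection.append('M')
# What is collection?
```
['K', 'L', 'M']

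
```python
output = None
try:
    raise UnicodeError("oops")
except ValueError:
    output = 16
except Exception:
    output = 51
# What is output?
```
16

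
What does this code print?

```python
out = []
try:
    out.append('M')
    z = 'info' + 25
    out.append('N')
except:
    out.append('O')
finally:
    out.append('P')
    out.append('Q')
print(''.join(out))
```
MOPQ

Code before exception runs, then except, then all of finally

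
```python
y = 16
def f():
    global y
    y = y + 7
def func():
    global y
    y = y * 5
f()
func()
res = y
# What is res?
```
115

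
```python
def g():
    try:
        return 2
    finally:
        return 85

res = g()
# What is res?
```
85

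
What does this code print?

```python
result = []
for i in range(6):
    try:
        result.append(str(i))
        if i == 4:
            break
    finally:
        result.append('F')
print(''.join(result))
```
0F1F2F3F4F

finally runs even when breaking out of loop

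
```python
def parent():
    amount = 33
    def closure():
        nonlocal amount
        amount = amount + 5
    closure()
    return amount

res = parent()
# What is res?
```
38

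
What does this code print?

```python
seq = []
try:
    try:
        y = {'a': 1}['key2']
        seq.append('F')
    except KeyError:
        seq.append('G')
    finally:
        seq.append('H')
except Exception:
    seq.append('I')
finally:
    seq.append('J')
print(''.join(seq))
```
GHJ

Both finally blocks run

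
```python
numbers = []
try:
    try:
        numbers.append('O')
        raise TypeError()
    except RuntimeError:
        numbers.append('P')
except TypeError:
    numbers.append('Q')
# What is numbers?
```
['O', 'Q']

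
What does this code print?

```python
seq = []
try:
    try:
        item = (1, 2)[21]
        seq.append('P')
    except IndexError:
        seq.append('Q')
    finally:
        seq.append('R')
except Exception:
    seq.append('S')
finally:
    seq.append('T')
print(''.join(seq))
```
QRT

Both finally blocks run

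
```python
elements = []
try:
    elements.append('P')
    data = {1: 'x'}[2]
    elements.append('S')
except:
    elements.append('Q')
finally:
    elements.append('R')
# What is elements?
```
['P', 'Q', 'R']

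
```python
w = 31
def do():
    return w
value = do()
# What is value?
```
31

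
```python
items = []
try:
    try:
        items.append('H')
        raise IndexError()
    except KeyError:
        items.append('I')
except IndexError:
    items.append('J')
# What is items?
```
['H', 'J']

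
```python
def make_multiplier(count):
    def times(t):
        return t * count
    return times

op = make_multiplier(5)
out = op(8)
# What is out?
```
40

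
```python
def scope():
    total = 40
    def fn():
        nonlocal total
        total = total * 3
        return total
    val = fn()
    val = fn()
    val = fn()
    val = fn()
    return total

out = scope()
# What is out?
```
3240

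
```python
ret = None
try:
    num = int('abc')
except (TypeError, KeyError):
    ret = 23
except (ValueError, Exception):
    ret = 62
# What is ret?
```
62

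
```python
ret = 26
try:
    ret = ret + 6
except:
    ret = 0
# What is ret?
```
32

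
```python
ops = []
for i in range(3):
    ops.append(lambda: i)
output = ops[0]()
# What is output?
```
2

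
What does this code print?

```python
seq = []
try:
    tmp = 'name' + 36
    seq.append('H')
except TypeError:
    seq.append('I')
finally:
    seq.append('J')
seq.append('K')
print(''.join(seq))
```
IJK

finally always runs, even after exception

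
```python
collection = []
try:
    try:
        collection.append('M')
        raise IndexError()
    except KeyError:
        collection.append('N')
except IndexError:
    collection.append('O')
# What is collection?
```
['M', 'O']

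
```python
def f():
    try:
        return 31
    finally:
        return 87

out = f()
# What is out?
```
87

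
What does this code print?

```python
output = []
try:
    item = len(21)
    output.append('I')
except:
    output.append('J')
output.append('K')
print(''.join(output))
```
JK

Exception raised in try, caught by bare except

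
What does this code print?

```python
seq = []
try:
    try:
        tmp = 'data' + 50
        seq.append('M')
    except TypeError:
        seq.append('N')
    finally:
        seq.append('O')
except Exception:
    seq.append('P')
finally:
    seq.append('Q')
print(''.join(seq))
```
NOQ

Both finally blocks run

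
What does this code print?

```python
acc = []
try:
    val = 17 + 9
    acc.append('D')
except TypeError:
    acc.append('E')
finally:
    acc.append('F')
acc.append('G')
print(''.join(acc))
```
DFG

finally runs after normal execution too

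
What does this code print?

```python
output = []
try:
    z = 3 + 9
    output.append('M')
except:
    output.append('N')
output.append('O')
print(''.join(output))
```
MO

No exception, try block completes normally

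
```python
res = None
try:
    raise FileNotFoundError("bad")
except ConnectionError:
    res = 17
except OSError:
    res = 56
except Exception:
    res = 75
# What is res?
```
56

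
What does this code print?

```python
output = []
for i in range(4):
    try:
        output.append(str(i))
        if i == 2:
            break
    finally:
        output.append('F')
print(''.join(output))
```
0F1F2F

finally runs even when breaking out of loop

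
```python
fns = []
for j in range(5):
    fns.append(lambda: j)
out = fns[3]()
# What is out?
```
4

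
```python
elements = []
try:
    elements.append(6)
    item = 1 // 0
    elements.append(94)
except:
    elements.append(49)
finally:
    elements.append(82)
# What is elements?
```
[6, 49, 82]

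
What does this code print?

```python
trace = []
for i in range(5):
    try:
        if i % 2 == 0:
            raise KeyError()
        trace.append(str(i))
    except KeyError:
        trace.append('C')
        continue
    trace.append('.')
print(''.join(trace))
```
C1.C3.C

continue in except skips rest of loop body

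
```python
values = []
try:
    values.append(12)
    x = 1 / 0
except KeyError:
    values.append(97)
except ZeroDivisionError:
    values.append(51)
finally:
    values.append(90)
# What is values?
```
[12, 51, 90]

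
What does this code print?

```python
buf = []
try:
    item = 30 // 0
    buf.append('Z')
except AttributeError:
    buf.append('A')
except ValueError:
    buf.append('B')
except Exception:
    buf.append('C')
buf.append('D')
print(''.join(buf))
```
CD

ZeroDivisionError not specifically caught, falls to Exception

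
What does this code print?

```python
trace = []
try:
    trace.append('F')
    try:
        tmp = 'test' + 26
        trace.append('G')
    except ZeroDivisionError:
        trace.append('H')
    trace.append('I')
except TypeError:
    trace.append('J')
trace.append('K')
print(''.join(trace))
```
FJK

Inner handler doesn't match, propagates to outer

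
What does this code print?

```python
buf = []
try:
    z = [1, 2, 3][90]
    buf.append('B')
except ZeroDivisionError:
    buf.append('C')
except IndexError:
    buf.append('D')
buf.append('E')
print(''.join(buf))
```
DE

IndexError is caught by its specific handler, not ZeroDivisionError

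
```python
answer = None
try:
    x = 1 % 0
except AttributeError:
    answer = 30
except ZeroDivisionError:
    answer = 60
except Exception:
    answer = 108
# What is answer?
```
60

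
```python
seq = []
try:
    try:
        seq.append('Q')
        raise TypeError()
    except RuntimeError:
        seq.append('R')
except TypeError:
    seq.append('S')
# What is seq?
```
['Q', 'S']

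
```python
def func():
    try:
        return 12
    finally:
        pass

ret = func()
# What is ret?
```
12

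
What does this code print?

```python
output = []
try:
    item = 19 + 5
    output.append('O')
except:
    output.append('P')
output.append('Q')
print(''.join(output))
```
OQ

No exception, try block completes normally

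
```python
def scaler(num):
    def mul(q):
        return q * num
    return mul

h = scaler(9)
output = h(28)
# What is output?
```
252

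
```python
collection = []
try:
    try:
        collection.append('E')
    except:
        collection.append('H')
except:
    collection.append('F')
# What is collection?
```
['E']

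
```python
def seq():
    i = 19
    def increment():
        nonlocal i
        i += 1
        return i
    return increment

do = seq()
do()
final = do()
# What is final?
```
21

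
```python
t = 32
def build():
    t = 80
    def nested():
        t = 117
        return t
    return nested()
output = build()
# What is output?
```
117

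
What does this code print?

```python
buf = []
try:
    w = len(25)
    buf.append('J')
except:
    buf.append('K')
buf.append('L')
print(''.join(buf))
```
KL

Exception raised in try, caught by bare except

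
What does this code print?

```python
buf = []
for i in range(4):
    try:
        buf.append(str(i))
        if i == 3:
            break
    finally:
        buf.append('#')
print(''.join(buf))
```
0#1#2#3#

finally runs even when breaking out of loop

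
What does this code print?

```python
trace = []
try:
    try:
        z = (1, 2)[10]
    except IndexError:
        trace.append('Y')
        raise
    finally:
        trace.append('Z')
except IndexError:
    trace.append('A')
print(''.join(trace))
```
YZA

finally runs before re-raised exception propagates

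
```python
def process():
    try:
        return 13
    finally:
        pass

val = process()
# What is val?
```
13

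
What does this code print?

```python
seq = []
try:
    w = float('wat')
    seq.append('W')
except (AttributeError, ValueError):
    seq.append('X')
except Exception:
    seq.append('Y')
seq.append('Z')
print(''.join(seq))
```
XZ

ValueError matches tuple containing it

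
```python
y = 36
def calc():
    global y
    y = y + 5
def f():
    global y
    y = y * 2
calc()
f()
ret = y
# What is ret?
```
82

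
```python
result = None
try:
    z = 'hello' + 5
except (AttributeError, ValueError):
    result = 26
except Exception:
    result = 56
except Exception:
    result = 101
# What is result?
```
56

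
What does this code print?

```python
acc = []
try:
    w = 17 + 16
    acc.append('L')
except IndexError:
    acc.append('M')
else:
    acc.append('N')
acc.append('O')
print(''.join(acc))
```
LNO

else block runs when no exception occurs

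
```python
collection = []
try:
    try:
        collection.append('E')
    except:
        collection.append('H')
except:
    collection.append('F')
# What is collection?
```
['E']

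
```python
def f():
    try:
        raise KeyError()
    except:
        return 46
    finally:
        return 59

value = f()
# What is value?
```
59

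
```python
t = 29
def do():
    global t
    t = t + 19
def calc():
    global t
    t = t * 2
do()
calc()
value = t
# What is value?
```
96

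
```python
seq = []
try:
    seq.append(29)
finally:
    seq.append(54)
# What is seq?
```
[29, 54]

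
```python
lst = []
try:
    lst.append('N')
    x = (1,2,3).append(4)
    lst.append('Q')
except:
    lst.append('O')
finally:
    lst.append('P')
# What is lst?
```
['N', 'O', 'P']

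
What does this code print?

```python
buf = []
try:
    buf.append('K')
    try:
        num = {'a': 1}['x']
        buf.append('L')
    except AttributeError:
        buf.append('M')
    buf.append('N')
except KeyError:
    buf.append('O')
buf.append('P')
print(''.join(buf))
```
KOP

Inner handler doesn't match, propagates to outer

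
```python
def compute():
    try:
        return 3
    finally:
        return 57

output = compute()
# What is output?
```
57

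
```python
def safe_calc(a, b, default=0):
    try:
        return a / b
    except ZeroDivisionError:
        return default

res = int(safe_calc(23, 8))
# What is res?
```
2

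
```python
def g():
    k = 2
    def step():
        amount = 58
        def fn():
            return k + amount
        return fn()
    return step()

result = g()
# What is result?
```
60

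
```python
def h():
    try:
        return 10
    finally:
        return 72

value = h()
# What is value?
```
72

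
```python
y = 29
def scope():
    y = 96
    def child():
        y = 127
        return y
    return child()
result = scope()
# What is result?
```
127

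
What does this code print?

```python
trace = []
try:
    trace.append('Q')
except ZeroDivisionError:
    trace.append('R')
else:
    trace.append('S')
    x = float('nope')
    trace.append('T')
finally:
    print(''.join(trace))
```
QS

Try succeeds, else appends 'S', ValueError in else is uncaught, finally prints before exception propagates ('T' never appended)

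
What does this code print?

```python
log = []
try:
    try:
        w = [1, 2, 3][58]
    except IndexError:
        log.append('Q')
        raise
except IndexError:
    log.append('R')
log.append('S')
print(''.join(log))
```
QRS

raise without argument re-raises current exception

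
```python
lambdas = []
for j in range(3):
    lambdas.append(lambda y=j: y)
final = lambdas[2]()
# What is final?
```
2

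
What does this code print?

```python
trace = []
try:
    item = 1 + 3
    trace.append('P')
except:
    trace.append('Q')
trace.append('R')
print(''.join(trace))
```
PR

No exception, try block completes normally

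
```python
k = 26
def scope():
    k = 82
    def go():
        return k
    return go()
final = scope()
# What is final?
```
82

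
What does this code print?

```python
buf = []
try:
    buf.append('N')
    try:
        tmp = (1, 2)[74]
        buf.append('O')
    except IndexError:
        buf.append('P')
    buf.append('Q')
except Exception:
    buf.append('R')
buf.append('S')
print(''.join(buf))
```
NPQS

Inner exception caught by inner handler, outer continues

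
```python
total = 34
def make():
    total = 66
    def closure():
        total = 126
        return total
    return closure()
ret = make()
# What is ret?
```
126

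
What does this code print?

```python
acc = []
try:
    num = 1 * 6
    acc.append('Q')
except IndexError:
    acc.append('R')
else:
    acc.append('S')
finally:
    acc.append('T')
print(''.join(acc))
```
QST

else runs before finally when no exception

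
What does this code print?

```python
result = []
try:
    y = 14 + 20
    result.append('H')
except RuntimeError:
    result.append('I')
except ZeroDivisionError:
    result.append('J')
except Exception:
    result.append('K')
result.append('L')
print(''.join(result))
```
HL

No exception, try block completes normally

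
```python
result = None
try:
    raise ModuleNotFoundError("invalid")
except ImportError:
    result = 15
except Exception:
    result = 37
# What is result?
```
15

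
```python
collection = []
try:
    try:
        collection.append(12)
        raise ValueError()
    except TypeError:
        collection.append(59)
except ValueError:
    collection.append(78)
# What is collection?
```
[12, 78]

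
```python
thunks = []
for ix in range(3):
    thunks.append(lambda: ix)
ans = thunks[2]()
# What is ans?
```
2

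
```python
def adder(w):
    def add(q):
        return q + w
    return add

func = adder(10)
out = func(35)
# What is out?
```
45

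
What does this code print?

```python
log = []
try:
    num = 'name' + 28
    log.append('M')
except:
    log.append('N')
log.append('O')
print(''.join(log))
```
NO

Exception raised in try, caught by bare except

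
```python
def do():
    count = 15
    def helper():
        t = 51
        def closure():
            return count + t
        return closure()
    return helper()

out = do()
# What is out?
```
66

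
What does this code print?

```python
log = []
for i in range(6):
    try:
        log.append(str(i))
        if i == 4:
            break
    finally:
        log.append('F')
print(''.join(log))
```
0F1F2F3F4F

finally runs even when breaking out of loop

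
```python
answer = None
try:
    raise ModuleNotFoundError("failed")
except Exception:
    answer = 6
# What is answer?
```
6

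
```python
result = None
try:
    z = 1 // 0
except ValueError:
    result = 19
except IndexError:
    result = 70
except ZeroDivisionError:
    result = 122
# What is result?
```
122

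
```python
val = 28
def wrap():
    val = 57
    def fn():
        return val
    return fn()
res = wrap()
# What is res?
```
57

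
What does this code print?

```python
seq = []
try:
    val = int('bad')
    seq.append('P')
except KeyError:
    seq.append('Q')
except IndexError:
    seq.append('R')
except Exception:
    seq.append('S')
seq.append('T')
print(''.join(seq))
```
ST

ValueError not specifically caught, falls to Exception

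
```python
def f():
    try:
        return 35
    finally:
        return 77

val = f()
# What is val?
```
77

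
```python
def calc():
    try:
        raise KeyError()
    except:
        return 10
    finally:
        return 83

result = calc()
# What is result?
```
83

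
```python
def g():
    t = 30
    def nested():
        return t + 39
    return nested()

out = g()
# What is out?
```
69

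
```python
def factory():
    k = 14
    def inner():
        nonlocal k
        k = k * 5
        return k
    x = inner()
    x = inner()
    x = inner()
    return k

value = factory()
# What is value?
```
1750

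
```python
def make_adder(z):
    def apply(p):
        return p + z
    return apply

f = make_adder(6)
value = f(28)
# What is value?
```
34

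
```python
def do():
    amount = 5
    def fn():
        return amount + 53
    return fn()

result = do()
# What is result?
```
58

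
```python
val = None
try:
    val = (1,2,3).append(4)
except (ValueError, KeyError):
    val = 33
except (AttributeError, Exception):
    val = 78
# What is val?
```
78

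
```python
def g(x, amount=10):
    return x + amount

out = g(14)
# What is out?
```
24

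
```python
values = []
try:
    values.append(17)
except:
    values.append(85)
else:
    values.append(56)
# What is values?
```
[17, 56]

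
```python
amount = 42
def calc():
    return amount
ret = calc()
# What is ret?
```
42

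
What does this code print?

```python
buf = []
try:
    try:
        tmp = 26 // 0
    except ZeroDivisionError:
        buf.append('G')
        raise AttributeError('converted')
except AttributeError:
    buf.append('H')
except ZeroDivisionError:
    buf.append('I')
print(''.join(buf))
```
GH

New AttributeError raised, caught by outer AttributeError handler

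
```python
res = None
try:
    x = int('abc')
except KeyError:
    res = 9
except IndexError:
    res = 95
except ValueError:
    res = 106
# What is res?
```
106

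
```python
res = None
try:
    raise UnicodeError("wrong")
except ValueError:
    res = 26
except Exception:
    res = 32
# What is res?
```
26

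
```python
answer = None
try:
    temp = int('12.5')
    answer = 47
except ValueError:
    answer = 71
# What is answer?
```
71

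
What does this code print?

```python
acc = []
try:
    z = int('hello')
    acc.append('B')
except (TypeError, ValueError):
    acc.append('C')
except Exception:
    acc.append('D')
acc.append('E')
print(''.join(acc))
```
CE

ValueError matches tuple containing it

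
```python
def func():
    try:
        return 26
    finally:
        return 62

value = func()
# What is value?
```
62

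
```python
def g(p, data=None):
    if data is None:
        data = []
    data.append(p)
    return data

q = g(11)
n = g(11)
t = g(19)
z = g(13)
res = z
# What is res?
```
[13]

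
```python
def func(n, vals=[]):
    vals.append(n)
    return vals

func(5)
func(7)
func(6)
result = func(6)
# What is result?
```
[5, 7, 6, 6]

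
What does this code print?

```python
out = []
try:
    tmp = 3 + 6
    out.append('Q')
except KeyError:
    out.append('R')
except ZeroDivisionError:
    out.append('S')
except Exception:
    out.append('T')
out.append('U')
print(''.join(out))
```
QU

No exception, try block completes normally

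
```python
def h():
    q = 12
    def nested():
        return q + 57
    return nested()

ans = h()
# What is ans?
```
69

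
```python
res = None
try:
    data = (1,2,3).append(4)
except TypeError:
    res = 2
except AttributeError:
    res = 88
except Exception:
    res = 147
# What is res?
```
88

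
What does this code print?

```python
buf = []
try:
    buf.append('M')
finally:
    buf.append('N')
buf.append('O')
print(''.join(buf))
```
MNO

try/finally without except, no exception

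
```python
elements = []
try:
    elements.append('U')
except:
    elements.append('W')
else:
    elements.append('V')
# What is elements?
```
['U', 'V']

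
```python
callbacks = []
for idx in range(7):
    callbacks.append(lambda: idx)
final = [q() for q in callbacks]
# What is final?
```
[6, 6, 6, 6, 6, 6, 6]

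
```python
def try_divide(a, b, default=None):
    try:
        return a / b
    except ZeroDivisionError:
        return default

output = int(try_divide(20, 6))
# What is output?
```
3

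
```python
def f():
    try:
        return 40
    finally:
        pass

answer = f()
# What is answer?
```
40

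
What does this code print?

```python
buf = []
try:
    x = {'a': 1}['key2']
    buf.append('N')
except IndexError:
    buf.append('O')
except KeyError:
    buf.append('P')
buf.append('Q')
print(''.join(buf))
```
PQ

KeyError is caught by its specific handler, not IndexError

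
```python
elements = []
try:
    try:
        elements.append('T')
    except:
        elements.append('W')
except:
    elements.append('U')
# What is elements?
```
['T']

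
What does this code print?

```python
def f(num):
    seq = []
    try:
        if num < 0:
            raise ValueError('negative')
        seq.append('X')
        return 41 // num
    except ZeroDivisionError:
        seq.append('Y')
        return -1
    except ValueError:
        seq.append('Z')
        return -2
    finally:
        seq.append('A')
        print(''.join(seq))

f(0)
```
XYA

num=0 causes ZeroDivisionError, caught, finally prints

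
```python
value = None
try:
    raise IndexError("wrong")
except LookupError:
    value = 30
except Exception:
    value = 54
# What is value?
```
30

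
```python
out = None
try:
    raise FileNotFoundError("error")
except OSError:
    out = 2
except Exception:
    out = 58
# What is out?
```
2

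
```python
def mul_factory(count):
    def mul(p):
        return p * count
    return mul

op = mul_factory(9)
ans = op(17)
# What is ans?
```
153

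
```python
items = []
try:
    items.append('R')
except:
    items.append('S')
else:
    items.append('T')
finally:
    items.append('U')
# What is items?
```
['R', 'T', 'U']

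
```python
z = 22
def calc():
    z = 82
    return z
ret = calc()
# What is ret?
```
82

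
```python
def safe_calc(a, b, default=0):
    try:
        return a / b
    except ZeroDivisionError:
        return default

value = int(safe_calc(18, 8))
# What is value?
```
2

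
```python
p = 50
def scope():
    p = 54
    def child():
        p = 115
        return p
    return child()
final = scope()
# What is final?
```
115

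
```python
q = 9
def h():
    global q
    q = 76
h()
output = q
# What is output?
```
76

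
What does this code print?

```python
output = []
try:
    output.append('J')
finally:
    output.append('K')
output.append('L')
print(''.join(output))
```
JKL

try/finally without except, no exception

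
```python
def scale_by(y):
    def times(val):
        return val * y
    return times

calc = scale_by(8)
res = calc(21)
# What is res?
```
168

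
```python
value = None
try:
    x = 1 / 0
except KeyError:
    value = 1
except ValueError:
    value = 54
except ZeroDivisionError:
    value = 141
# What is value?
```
141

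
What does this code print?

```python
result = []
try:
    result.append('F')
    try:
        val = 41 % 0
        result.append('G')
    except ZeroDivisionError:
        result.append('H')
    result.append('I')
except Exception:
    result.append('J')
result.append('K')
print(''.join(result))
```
FHIK

Inner exception caught by inner handler, outer continues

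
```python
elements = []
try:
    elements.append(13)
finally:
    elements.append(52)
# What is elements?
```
[13, 52]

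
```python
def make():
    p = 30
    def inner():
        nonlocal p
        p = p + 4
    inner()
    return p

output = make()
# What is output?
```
34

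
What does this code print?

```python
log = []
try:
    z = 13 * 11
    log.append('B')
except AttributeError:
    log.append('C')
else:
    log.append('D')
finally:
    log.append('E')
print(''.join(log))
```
BDE

else runs before finally when no exception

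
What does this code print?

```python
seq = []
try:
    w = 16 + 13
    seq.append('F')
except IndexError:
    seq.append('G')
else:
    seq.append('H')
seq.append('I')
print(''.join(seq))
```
FHI

else block runs when no exception occurs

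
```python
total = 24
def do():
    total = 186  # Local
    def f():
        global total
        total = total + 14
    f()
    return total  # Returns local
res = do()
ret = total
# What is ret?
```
38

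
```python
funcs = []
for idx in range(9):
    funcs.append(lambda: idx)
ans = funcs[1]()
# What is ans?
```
8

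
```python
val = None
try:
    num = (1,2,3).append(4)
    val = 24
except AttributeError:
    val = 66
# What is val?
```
66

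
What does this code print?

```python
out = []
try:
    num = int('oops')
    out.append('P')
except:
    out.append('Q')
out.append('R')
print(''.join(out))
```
QR

Exception raised in try, caught by bare except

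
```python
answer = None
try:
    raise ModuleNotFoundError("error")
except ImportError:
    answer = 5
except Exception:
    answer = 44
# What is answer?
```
5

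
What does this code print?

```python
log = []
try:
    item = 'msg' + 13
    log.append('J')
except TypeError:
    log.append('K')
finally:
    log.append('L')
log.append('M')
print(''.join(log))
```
KLM

finally always runs, even after exception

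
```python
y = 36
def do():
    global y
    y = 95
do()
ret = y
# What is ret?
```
95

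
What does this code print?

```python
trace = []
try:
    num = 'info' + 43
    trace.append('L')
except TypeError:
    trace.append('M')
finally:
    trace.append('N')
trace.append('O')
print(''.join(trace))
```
MNO

finally always runs, even after exception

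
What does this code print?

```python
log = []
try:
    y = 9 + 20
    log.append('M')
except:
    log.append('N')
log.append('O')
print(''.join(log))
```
MO

No exception, try block completes normally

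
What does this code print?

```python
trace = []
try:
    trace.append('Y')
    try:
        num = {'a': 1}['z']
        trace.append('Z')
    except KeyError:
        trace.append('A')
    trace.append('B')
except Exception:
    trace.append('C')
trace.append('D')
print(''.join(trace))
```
YABD

Inner exception caught by inner handler, outer continues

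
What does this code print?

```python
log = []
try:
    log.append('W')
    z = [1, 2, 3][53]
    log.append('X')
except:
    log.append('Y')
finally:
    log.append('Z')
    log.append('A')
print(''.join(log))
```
WYZA

Code before exception runs, then except, then all of finally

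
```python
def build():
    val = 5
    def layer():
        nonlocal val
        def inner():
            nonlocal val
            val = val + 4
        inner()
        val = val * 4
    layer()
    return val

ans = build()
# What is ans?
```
36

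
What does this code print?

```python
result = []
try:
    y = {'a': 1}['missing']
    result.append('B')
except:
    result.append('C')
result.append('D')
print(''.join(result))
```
CD

Exception raised in try, caught by bare except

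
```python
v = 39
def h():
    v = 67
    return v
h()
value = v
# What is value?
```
39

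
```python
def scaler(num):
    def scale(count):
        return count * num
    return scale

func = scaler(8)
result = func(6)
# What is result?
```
48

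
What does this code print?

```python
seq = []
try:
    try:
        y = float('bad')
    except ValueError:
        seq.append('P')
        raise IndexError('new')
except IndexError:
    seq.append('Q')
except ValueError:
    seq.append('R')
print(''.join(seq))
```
PQ

New IndexError raised, caught by outer IndexError handler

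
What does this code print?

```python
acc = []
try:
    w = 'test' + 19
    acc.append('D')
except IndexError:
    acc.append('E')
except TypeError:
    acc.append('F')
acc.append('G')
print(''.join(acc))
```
FG

TypeError is caught by its specific handler, not IndexError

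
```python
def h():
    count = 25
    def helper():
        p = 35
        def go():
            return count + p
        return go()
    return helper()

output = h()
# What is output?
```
60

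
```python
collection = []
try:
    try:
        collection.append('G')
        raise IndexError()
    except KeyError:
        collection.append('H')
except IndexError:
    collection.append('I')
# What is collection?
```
['G', 'I']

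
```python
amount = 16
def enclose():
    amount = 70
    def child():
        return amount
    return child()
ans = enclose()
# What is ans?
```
70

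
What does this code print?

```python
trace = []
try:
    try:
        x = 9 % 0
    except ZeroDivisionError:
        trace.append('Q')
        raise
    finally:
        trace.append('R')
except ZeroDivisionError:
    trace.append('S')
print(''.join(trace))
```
QRS

finally runs before re-raised exception propagates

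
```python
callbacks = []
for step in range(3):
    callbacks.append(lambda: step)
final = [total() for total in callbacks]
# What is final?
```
[2, 2, 2]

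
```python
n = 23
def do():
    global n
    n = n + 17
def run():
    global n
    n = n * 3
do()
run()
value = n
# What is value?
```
120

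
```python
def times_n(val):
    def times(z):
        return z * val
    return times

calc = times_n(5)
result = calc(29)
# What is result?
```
145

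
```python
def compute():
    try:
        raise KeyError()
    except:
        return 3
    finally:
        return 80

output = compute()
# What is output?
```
80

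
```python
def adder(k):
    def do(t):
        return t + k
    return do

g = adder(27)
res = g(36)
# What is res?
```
63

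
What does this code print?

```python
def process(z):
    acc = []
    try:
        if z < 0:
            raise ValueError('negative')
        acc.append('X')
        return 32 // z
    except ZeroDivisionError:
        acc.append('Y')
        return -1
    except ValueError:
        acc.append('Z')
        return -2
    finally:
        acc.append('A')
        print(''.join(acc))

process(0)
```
XYA

z=0 causes ZeroDivisionError, caught, finally prints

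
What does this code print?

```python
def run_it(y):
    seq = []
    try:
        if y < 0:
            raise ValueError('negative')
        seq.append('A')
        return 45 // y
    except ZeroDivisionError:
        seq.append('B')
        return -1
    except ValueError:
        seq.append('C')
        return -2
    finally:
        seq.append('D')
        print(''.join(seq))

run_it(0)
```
ABD

y=0 causes ZeroDivisionError, caught, finally prints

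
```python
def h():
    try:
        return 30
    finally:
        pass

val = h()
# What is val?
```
30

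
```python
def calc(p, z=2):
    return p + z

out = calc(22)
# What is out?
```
24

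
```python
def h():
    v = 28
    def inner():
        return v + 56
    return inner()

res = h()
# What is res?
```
84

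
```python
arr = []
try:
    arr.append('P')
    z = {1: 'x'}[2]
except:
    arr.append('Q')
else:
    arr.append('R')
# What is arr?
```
['P', 'Q']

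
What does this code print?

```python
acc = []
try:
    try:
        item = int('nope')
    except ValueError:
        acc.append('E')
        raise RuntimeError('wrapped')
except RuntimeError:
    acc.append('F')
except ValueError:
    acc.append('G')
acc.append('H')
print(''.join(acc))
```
EFH

RuntimeError raised and caught, original ValueError not re-raised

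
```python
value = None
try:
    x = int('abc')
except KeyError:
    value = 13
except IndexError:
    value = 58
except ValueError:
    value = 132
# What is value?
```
132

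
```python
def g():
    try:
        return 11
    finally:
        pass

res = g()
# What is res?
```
11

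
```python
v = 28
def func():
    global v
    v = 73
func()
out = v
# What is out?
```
73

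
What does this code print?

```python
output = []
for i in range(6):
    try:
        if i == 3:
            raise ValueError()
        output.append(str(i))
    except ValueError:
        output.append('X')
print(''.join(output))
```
012X45

Exception on i=3 caught, loop continues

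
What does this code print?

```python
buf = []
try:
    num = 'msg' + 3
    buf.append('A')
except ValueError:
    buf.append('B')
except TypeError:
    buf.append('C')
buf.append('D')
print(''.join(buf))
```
CD

TypeError is caught by its specific handler, not ValueError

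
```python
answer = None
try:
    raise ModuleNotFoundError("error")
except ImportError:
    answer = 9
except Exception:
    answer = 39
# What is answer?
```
9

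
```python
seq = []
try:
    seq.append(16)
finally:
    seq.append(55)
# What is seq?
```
[16, 55]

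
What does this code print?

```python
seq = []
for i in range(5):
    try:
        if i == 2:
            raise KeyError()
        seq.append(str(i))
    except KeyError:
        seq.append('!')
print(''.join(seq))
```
01!34

Exception on i=2 caught, loop continues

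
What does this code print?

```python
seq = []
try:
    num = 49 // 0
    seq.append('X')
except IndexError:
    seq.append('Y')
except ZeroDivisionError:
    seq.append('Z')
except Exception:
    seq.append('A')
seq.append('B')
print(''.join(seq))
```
ZB

ZeroDivisionError matches before generic Exception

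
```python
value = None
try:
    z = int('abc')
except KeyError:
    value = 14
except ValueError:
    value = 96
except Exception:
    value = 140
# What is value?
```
96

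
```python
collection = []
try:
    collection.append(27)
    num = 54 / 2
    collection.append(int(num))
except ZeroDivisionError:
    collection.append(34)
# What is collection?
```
[27, 27]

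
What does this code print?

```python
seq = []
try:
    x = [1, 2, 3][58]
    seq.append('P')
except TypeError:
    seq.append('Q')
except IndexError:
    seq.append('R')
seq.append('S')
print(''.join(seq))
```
RS

IndexError is caught by its specific handler, not TypeError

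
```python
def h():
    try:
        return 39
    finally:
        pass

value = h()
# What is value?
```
39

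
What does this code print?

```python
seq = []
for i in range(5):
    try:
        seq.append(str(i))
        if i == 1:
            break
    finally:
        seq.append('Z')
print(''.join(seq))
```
0Z1Z

finally runs even when breaking out of loop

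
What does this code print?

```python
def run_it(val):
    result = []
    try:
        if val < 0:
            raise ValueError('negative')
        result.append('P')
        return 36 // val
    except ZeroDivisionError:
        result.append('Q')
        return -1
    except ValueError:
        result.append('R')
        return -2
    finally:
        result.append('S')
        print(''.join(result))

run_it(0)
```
PQS

val=0 causes ZeroDivisionError, caught, finally prints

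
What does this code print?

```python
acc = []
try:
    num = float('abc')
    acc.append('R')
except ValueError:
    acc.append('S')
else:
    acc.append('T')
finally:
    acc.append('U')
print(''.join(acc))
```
SU

Exception: except runs, else skipped, finally runs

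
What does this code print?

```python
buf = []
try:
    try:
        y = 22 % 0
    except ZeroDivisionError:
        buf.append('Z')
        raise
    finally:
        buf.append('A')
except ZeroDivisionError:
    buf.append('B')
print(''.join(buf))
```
ZAB

finally runs before re-raised exception propagates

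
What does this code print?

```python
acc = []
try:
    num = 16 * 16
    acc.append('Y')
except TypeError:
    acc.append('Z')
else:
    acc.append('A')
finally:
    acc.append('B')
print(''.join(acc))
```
YAB

else runs before finally when no exception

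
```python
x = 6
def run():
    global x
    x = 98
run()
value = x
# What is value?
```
98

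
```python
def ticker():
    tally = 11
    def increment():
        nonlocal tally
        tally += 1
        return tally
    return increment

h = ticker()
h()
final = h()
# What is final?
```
13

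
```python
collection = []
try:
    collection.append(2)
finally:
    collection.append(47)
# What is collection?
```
[2, 47]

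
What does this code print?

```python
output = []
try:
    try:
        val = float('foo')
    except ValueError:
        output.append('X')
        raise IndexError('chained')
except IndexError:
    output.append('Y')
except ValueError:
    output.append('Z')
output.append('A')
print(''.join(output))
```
XYA

IndexError raised and caught, original ValueError not re-raised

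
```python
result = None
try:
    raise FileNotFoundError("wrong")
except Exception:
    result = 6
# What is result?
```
6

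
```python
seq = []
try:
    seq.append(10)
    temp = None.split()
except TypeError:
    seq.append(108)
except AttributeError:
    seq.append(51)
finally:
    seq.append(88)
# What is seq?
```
[10, 51, 88]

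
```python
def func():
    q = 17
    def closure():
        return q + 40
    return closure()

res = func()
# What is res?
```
57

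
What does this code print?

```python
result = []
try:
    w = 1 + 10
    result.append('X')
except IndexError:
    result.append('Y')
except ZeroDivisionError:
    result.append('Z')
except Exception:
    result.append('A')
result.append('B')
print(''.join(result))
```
XB

No exception, try block completes normally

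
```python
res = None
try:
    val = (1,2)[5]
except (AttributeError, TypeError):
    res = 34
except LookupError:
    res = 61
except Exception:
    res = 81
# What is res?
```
61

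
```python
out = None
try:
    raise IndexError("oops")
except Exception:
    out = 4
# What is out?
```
4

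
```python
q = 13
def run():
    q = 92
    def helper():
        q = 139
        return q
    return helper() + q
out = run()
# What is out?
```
231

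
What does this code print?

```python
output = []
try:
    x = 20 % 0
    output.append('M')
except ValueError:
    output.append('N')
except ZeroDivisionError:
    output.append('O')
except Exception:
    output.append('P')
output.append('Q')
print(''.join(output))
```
OQ

ZeroDivisionError matches before generic Exception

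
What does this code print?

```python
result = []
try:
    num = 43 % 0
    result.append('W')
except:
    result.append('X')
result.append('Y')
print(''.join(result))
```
XY

Exception raised in try, caught by bare except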